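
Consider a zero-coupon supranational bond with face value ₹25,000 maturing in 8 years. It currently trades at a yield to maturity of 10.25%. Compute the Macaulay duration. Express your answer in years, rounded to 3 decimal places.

8.000 years

A zero-coupon bond has a single cash flow at maturity, so its Macaulay duration equals its maturity: 8 years.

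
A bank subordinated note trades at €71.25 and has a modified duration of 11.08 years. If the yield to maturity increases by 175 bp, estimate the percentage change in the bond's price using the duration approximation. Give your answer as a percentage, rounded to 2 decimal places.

Duration approximation: ΔP/P ≈ -D_mod · Δy = -11.08 × (+0.0175) = -0.193900.
As a percentage: -19.3900%.

-19.39%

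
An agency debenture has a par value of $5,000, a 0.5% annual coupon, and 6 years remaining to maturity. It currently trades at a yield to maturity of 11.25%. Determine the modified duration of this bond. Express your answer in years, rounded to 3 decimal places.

5.297 years

Periodic yield y = 0.1125. First find Macaulay duration:
  t   CF        PV=CF/(1+0.1125)^t    t·PV
  1        25.00        22.4719        22.4719
  2        25.00        20.1995        40.3989
  3        25.00        18.1568        54.4705
  4        25.00        16.3207        65.2830
  5        25.00        14.6703        73.3517
  6     5,025.00     2,650.5497    15,903.2981
  Σ                  2,742.3690    16,159.2740
P = 2,742.3690; Macaulay duration = 16,159.2740 / 2,742.3690 = 5.89245 years.
Modified duration = D_Mac / (1 + y) = 5.89245 / 1.1125 = 5.29658 years.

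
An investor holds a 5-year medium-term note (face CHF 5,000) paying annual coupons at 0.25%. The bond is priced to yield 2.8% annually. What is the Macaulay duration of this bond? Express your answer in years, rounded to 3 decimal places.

4.973 years

Periodic yield y = 0.028. Discount each cash flow and weight by its year:
  t   CF        PV=CF/(1+0.028)^t    t·PV
  1        12.50        12.1595        12.1595
  2        12.50        11.8283        23.6567
  3        12.50        11.5062        34.5185
  4        12.50        11.1928        44.7711
  5     5,012.50     4,366.0511    21,830.2554
  Σ                  4,412.7379    21,945.3612
Price P = Σ PV = 4,412.7379.
Macaulay duration = Σ(t·PV) / P = 21,945.3612 / 4,412.7379 = 4.97318 years.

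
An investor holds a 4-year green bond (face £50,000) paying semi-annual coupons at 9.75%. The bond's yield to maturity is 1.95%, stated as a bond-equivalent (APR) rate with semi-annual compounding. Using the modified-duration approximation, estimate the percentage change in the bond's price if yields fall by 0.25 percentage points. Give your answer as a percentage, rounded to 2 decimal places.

Periodic yield y = 0.00975. Modified duration first:
  t   CF        PV=CF/(1+0.00975)^t    t·PV
  1     2,437.50     2,413.9639     2,413.9639
  2     2,437.50     2,390.6550     4,781.3099
  3     2,437.50     2,367.5711     7,102.7134
  4     2,437.50     2,344.7102     9,378.8409
  5     2,437.50     2,322.0700    11,610.3502
  6     2,437.50     2,299.6485    13,797.8908
  7     2,437.50     2,277.4434    15,942.1038
  8    52,437.50    48,521.1498   388,169.1981
  Σ                 64,937.2119   453,196.3710
P = 64,937.2119; D_Mac = 6.97899 half-year periods = 3.48950 yrs; D_mod = 3.48950/(1+0.00975) = 3.45580 yrs.
ΔP/P ≈ -D_mod · Δy = -3.45580 × (-0.0025) = +0.008640 = +0.8640%.

+0.86%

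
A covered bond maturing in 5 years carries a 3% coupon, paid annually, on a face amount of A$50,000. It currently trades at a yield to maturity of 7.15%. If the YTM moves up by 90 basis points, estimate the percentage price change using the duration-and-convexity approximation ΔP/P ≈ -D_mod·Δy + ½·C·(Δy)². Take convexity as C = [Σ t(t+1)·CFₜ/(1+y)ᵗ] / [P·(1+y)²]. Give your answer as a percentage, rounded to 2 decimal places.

With y = 0.0715:
  t   CF        PV=CF/(1+0.0715)^t    t·PV        t(t+1)·PV
  1     1,500.00     1,399.9067     1,399.9067       2,799.8133
  2     1,500.00     1,306.4925     2,612.9849       7,838.9548
  3     1,500.00     1,219.3117     3,657.9350      14,631.7401
  4     1,500.00     1,137.9484     4,551.7935      22,758.9674
  5    51,500.00    36,462.4924   182,312.4622   1,093,874.7734
  Σ                 41,526.1516   194,535.0823   1,141,904.2490
P = 41,526.1516; D_Mac = 4.68464 yrs; D_mod = 4.37204 yrs; C = 23.95100.
Duration effect: -4.37204 × (+0.009) = -0.039348
Convexity effect: 0.5 × 23.95100 × (0.009)² = +0.0009700
ΔP/P ≈ -0.039348 + 0.0009700 = -0.038378 = -3.8378%.

-3.84%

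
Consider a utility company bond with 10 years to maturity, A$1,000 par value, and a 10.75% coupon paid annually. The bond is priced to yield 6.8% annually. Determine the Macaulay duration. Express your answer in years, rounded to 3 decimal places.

Periodic yield y = 0.068. Discount each cash flow and weight by its year:
  t   CF        PV=CF/(1+0.068)^t    t·PV
  1       107.50       100.6554       100.6554
  2       107.50        94.2467       188.4933
  3       107.50        88.2459       264.7378
  4       107.50        82.6273       330.5091
  5       107.50        77.3664       386.8318
  6       107.50        72.4404       434.6425
  7       107.50        67.8281       474.7967
  8       107.50        63.5095       508.0757
  9       107.50        59.4658       535.1921
  10    1,107.50       573.6291     5,736.2914
  Σ                  1,280.0146     8,960.2260
Price P = Σ PV = 1,280.0146.
Macaulay duration = Σ(t·PV) / P = 8,960.2260 / 1,280.0146 = 7.00010 years.

7.000 years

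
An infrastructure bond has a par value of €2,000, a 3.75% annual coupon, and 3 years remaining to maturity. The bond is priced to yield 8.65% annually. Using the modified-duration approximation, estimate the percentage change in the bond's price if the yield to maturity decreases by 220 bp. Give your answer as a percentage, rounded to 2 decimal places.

+5.84%

Periodic yield y = 0.0865. Modified duration first:
  t   CF        PV=CF/(1+0.0865)^t    t·PV
  1        75.00        69.0290        69.0290
  2        75.00        63.5334       127.0667
  3     2,075.00     1,617.8152     4,853.4456
  Σ                  1,750.3775     5,049.5413
P = 1,750.3775; D_Mac = 2.88483 yrs; D_mod = 2.88483/(1+0.0865) = 2.65516 yrs.
ΔP/P ≈ -D_mod · Δy = -2.65516 × (-0.022) = +0.058413 = +5.8413%.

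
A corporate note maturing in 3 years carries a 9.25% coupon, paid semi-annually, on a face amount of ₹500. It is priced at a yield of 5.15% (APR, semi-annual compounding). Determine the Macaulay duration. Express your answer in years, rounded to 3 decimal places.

Periodic yield y = 0.02575. Discount each cash flow and weight by its period:
  t   CF        PV=CF/(1+0.02575)^t    t·PV
  1       23.125        22.5445        22.5445
  2       23.125        21.9785        43.9571
  3       23.125        21.4268        64.2804
  4       23.125        20.8889        83.5556
  5       23.125        20.3645       101.8226
  6      523.125       449.1137     2,694.6823
  Σ                    556.3169     3,010.8424
Price P = Σ PV = 556.3169.
Macaulay duration = Σ(t·PV) / P = 3,010.8424 / 556.3169 = 5.41210 half-year periods.
In years: 5.41210 / 2 = 2.70605 years.

2.706 years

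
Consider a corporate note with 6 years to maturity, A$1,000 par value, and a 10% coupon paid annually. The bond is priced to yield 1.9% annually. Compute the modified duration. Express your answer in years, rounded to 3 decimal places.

4.920 years

Periodic yield y = 0.019. First find Macaulay duration:
  t   CF        PV=CF/(1+0.019)^t    t·PV
  1       100.00        98.1354        98.1354
  2       100.00        96.3056       192.6112
  3       100.00        94.5099       283.5298
  4       100.00        92.7477       370.9909
  5       100.00        91.0184       455.0919
  6     1,100.00       982.5340     5,895.2039
  Σ                  1,455.2511     7,295.5631
P = 1,455.2511; Macaulay duration = 7,295.5631 / 1,455.2511 = 5.01327 years.
Modified duration = D_Mac / (1 + y) = 5.01327 / 1.019 = 4.91979 years.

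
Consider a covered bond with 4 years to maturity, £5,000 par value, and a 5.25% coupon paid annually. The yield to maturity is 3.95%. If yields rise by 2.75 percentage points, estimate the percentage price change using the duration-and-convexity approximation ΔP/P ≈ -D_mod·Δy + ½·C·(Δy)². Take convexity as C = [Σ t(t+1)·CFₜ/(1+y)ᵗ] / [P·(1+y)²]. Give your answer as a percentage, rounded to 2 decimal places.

-9.20%

With y = 0.0395:
  t   CF        PV=CF/(1+0.0395)^t    t·PV        t(t+1)·PV
  1       262.50       252.5253       252.5253         505.0505
  2       262.50       242.9295       485.8591       1,457.5772
  3       262.50       233.6984       701.0953       2,804.3814
  4     5,262.50     4,507.0682    18,028.2730      90,141.3649
  Σ                  5,236.2215    19,467.7526      94,908.3740
P = 5,236.2215; D_Mac = 3.71790 yrs; D_mod = 3.57662 yrs; C = 16.77403.
Duration effect: -3.57662 × (+0.0275) = -0.098357
Convexity effect: 0.5 × 16.77403 × (0.0275)² = +0.0063427
ΔP/P ≈ -0.098357 + 0.0063427 = -0.092014 = -9.2014%.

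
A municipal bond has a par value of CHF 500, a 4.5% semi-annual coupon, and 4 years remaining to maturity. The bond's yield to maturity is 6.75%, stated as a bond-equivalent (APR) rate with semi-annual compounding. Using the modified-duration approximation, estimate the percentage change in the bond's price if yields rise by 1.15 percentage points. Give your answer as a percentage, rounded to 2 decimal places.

-4.11%

Periodic yield y = 0.03375. Modified duration first:
  t   CF        PV=CF/(1+0.03375)^t    t·PV
  1        11.25        10.8827        10.8827
  2        11.25        10.5274        21.0548
  3        11.25        10.1837        30.5511
  4        11.25         9.8512        39.4049
  5        11.25         9.5296        47.6480
  6        11.25         9.2185        55.3109
  7        11.25         8.9175        62.4226
  8       511.25       392.0208     3,136.1666
  Σ                    461.1315     3,403.4417
P = 461.1315; D_Mac = 7.38063 half-year periods = 3.69032 yrs; D_mod = 3.69032/(1+0.03375) = 3.56983 yrs.
ΔP/P ≈ -D_mod · Δy = -3.56983 × (+0.0115) = -0.041053 = -4.1053%.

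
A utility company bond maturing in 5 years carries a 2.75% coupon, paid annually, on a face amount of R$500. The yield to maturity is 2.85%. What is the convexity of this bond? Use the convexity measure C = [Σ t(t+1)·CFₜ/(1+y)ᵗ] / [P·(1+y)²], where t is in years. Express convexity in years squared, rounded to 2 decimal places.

With y = 0.0285:
  t   CF        PV=CF/(1+0.0285)^t    t·PV        t(t+1)·PV
  1        13.75        13.3690        13.3690          26.7380
  2        13.75        12.9985        25.9971          77.9912
  3        13.75        12.6383        37.9150         151.6600
  4        13.75        12.2881        49.1525         245.7624
  5       513.75       446.4063     2,232.0317      13,392.1902
  Σ                    497.7003     2,358.4652      13,894.3418
P = 497.7003.
Convexity = Σ t(t+1)·PV / [P·(1+y)²] = 13,894.3418 / (497.7003 × 1.057812) = 26.39134.

26.39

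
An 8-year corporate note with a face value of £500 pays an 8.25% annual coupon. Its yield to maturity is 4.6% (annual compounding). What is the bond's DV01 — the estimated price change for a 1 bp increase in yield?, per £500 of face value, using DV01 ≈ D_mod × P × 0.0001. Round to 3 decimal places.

£0.377

Periodic yield y = 0.046.
  t   CF        PV=CF/(1+0.046)^t    t·PV
  1        41.25        39.4359        39.4359
  2        41.25        37.7017        75.4033
  3        41.25        36.0437       108.1310
  4        41.25        34.4586       137.8343
  5        41.25        32.9432       164.7159
  6        41.25        31.4944       188.9666
  7        41.25        30.1094       210.7658
  8       541.25       377.6978     3,021.5822
  Σ                    619.8846     3,946.8351
P = 619.8846; D_Mac = 6.36705 yrs; D_mod = 6.08704 yrs.
DV01 ≈ 6.08704 × 619.8846 × 0.0001 = 0.377326.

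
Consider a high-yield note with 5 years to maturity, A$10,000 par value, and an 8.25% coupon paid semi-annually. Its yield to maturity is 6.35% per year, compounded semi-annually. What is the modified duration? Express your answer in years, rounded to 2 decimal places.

4.10 years

Periodic yield y = 0.03175. First find Macaulay duration:
  t   CF        PV=CF/(1+0.03175)^t    t·PV
  1       412.50       399.8062       399.8062
  2       412.50       387.5029       775.0059
  3       412.50       375.5783     1,126.7350
  4       412.50       364.0207     1,456.0827
  5       412.50       352.8187     1,764.0934
  6       412.50       341.9614     2,051.7684
  7       412.50       331.4382     2,320.0677
  8       412.50       321.2389     2,569.9112
  9       412.50       311.3534     2,802.1809
  10   10,412.50     7,617.4610    76,174.6099
  Σ                 10,803.1797    91,440.2611
P = 10,803.1797; Macaulay duration = 91,440.2611 / 10,803.1797 = 8.46420 half-year periods = 4.23210 years.
Modified duration = D_Mac / (1 + y) = 4.23210 / 1.03175 = 4.10187 years.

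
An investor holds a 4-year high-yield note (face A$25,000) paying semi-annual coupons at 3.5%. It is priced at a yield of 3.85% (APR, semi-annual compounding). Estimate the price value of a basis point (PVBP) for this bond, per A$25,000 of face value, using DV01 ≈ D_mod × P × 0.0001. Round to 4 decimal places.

Periodic yield y = 0.01925.
  t   CF        PV=CF/(1+0.01925)^t    t·PV
  1       437.50       429.2372       429.2372
  2       437.50       421.1304       842.2608
  3       437.50       413.1768     1,239.5303
  4       437.50       405.3733     1,621.4933
  5       437.50       397.7173     1,988.5864
  6       437.50       390.2058     2,341.2349
  7       437.50       382.8362     2,679.8535
  8    25,437.50    21,838.7947   174,710.3576
  Σ                 24,678.4717   185,852.5540
P = 24,678.4717; D_Mac = 7.53096 half-year periods = 3.76548 yrs; D_mod = 3.69436 yrs.
DV01 ≈ 3.69436 × 24,678.4717 × 0.0001 = 9.117123.

A$9.1171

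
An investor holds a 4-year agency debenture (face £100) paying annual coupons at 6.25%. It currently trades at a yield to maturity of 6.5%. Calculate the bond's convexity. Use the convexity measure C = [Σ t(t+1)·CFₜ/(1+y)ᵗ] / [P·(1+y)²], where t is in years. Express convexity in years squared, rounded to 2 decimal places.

15.64

With y = 0.065:
  t   CF        PV=CF/(1+0.065)^t    t·PV        t(t+1)·PV
  1         6.25         5.8685         5.8685          11.7371
  2         6.25         5.5104        11.0207          33.0622
  3         6.25         5.1741        15.5222          62.0887
  4       106.25        82.5906       330.3623       1,651.8116
  Σ                     99.1436       362.7738       1,758.6996
P = 99.1436.
Convexity = Σ t(t+1)·PV / [P·(1+y)²] = 1,758.6996 / (99.1436 × 1.134225) = 15.63968.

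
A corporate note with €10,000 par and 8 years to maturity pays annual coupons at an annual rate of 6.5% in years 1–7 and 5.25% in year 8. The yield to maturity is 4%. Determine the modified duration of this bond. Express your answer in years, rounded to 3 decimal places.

Periodic yield y = 0.04. First find Macaulay duration:
  t   CF        PV=CF/(1+0.04)^t    t·PV
  1       650.00       625.0000       625.0000
  2       650.00       600.9615     1,201.9231
  3       650.00       577.8476     1,733.5429
  4       650.00       555.6227     2,222.4909
  5       650.00       534.2526     2,671.2631
  6       650.00       513.7044     3,082.2267
  7       650.00       493.9466     3,457.6261
  8    10,525.00     7,690.5144    61,524.1153
  Σ                 11,591.8499    76,518.1879
P = 11,591.8499; Macaulay duration = 76,518.1879 / 11,591.8499 = 6.60103 years.
Modified duration = D_Mac / (1 + y) = 6.60103 / 1.04 = 6.34715 years.

6.347 years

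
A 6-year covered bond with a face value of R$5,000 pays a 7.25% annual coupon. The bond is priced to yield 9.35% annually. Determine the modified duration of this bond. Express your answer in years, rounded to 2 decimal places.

4.59 years

Periodic yield y = 0.0935. First find Macaulay duration:
  t   CF        PV=CF/(1+0.0935)^t    t·PV
  1       362.50       331.5043       331.5043
  2       362.50       303.1590       606.3180
  3       362.50       277.2373       831.7119
  4       362.50       253.5320     1,014.1282
  5       362.50       231.8537     1,159.2686
  6     5,362.50     3,136.5671    18,819.4025
  Σ                  4,533.8535    22,762.3335
P = 4,533.8535; Macaulay duration = 22,762.3335 / 4,533.8535 = 5.02053 years.
Modified duration = D_Mac / (1 + y) = 5.02053 / 1.0935 = 4.59125 years.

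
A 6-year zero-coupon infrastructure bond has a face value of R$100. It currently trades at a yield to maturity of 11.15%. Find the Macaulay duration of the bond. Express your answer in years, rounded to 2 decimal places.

A zero-coupon bond has a single cash flow at maturity, so its Macaulay duration equals its maturity: 6 years.

6.00 years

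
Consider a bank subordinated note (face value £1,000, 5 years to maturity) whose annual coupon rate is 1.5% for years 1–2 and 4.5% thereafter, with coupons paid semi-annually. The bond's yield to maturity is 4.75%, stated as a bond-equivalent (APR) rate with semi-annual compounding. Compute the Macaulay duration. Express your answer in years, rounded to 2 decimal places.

Periodic yield y = 0.02375. Discount each cash flow and weight by its period:
  t   CF        PV=CF/(1+0.02375)^t    t·PV
  1         7.50         7.3260         7.3260
  2         7.50         7.1561        14.3121
  3         7.50         6.9900        20.9701
  4         7.50         6.8279        27.3115
  5        22.50        20.0084       100.0421
  6        22.50        19.5443       117.2655
  7        22.50        19.0908       133.6359
  8        22.50        18.6480       149.1836
  9        22.50        18.2153       163.9381
  10    1,022.50       808.5822     8,085.8219
  Σ                    932.3890     8,819.8068
Price P = Σ PV = 932.3890.
Macaulay duration = Σ(t·PV) / P = 8,819.8068 / 932.3890 = 9.45936 half-year periods.
In years: 9.45936 / 2 = 4.72968 years.

4.73 years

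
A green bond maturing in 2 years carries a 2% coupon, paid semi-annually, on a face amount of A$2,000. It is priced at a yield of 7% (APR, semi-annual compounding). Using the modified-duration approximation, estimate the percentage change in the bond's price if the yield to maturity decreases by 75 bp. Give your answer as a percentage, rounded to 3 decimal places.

Periodic yield y = 0.035. Modified duration first:
  t   CF        PV=CF/(1+0.035)^t    t·PV
  1        20.00        19.3237        19.3237
  2        20.00        18.6702        37.3404
  3        20.00        18.0389        54.1166
  4     2,020.00     1,760.3133     7,041.2532
  Σ                  1,816.3460     7,152.0339
P = 1,816.3460; D_Mac = 3.93759 half-year periods = 1.96880 yrs; D_mod = 1.96880/(1+0.035) = 1.90222 yrs.
ΔP/P ≈ -D_mod · Δy = -1.90222 × (-0.0075) = +0.014267 = +1.4267%.

+1.427%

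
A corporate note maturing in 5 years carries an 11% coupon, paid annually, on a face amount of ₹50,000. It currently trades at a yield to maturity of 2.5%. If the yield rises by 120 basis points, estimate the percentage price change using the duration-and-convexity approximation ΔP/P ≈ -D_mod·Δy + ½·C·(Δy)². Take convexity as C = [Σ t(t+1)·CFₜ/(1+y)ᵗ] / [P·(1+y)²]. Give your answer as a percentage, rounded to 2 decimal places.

-4.81%

With y = 0.025:
  t   CF        PV=CF/(1+0.025)^t    t·PV        t(t+1)·PV
  1     5,500.00     5,365.8537     5,365.8537      10,731.7073
  2     5,500.00     5,234.9792    10,469.9584      31,409.8751
  3     5,500.00     5,107.2968    15,321.8903      61,287.5611
  4     5,500.00     4,982.7285    19,930.9142      99,654.5709
  5    55,500.00    49,053.9130   245,269.5648   1,471,617.3889
  Σ                 69,744.7711   296,358.1813   1,674,701.1033
P = 69,744.7711; D_Mac = 4.24918 yrs; D_mod = 4.14554 yrs; C = 22.85483.
Duration effect: -4.14554 × (+0.012) = -0.049747
Convexity effect: 0.5 × 22.85483 × (0.012)² = +0.0016455
ΔP/P ≈ -0.049747 + 0.0016455 = -0.048101 = -4.8101%.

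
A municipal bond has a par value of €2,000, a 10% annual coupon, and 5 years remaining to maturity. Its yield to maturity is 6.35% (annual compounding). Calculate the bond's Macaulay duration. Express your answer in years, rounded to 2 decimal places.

4.23 years

Periodic yield y = 0.0635. Discount each cash flow and weight by its year:
  t   CF        PV=CF/(1+0.0635)^t    t·PV
  1       200.00       188.0583       188.0583
  2       200.00       176.8296       353.6592
  3       200.00       166.2714       498.8142
  4       200.00       156.3436       625.3743
  5     2,200.00     1,617.0938     8,085.4690
  Σ                  2,304.5967     9,751.3749
Price P = Σ PV = 2,304.5967.
Macaulay duration = Σ(t·PV) / P = 9,751.3749 / 2,304.5967 = 4.23127 years.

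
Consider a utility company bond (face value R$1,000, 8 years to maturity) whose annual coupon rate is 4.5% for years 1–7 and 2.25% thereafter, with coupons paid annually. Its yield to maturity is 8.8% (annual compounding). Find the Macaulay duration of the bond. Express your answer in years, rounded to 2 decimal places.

6.68 years

Periodic yield y = 0.088. Discount each cash flow and weight by its year:
  t   CF        PV=CF/(1+0.088)^t    t·PV
  1        45.00        41.3603        41.3603
  2        45.00        38.0150        76.0300
  3        45.00        34.9402       104.8207
  4        45.00        32.1142       128.4567
  5        45.00        29.5167       147.5836
  6        45.00        27.1293       162.7760
  7        45.00        24.9351       174.5454
  8     1,022.50       520.7534     4,166.0276
  Σ                    748.7642     5,001.6002
Price P = Σ PV = 748.7642.
Macaulay duration = Σ(t·PV) / P = 5,001.6002 / 748.7642 = 6.67981 years.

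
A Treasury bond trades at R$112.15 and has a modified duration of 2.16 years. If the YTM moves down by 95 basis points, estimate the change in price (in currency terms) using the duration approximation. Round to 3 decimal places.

+R$2.301

Duration approximation: ΔP/P ≈ -D_mod · Δy = -2.16 × (-0.0095) = +0.020520.
ΔP ≈ 112.15 × (+0.020520) = +2.301318.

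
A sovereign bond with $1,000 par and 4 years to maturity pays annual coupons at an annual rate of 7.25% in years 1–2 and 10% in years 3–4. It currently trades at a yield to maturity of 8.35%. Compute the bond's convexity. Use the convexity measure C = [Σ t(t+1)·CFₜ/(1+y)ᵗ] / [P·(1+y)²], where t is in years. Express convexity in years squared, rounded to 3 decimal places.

14.750

With y = 0.0835:
  t   CF        PV=CF/(1+0.0835)^t    t·PV        t(t+1)·PV
  1        72.50        66.9128        66.9128         133.8256
  2        72.50        61.7561       123.5123         370.5369
  3       100.00        78.6164       235.8493         943.3970
  4     1,100.00       798.1362     3,192.5449      15,962.7245
  Σ                  1,005.4216     3,618.8192      17,410.4839
P = 1,005.4216.
Convexity = Σ t(t+1)·PV / [P·(1+y)²] = 17,410.4839 / (1,005.4216 × 1.173972) = 14.75043.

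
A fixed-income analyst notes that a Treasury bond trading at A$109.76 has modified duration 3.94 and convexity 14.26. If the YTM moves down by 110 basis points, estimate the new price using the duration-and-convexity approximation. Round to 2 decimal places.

Duration effect: -D_mod·Δy = -3.94 × (-0.011) = +0.043340
Convexity effect: ½·C·(Δy)² = 0.5 × 14.26 × (-0.011)² = +0.00086273
ΔP/P ≈ +0.043340 + 0.00086273 = +0.04420273
New price ≈ 109.76 × (1 + 0.04420273) = 114.6116916448.

A$114.61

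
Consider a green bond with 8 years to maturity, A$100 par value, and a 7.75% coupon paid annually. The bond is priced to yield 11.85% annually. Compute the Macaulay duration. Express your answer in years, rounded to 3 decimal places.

6.014 years

Periodic yield y = 0.1185. Discount each cash flow and weight by its year:
  t   CF        PV=CF/(1+0.1185)^t    t·PV
  1         7.75         6.9289         6.9289
  2         7.75         6.1948        12.3897
  3         7.75         5.5385        16.6156
  4         7.75         4.9517        19.8070
  5         7.75         4.4271        22.1356
  6         7.75         3.9581        23.7485
  7         7.75         3.5387        24.7712
  8       107.75        43.9875       351.9001
  Σ                     79.5255       478.2966
Price P = Σ PV = 79.5255.
Macaulay duration = Σ(t·PV) / P = 478.2966 / 79.5255 = 6.01438 years.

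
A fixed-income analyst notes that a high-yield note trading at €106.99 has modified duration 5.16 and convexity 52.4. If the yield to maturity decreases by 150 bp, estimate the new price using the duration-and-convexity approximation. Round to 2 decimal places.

€115.90

Duration effect: -D_mod·Δy = -5.16 × (-0.015) = +0.077400
Convexity effect: ½·C·(Δy)² = 0.5 × 52.4 × (-0.015)² = +0.0058950
ΔP/P ≈ +0.077400 + 0.0058950 = +0.083295
New price ≈ 106.99 × (1 + 0.083295) = 115.90173205.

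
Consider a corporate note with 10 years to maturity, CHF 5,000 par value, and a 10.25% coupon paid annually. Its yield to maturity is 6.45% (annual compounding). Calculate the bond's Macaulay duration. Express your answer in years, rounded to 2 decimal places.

Periodic yield y = 0.0645. Discount each cash flow and weight by its year:
  t   CF        PV=CF/(1+0.0645)^t    t·PV
  1       512.50       481.4467       481.4467
  2       512.50       452.2750       904.5499
  3       512.50       424.8708     1,274.6124
  4       512.50       399.1271     1,596.5084
  5       512.50       374.9433     1,874.7163
  6       512.50       352.2248     2,113.3485
  7       512.50       330.8828     2,316.1797
  8       512.50       310.8340     2,486.6722
  9       512.50       292.0000     2,628.0002
  10    5,512.50     2,950.4750    29,504.7504
  Σ                  6,369.0794    45,180.7845
Price P = Σ PV = 6,369.0794.
Macaulay duration = Σ(t·PV) / P = 45,180.7845 / 6,369.0794 = 7.09377 years.

7.09 years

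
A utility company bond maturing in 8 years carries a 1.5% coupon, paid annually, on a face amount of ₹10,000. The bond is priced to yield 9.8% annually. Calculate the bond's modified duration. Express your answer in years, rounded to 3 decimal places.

6.758 years

Periodic yield y = 0.098. First find Macaulay duration:
  t   CF        PV=CF/(1+0.098)^t    t·PV
  1       150.00       136.6120       136.6120
  2       150.00       124.4190       248.8379
  3       150.00       113.3142       339.9425
  4       150.00       103.2005       412.8021
  5       150.00        93.9895       469.9477
  6       150.00        85.6007       513.6041
  7       150.00        77.9605       545.7238
  8    10,150.00     4,804.4903    38,435.9224
  Σ                  5,539.5868    41,103.3927
P = 5,539.5868; Macaulay duration = 41,103.3927 / 5,539.5868 = 7.41994 years.
Modified duration = D_Mac / (1 + y) = 7.41994 / 1.098 = 6.75769 years.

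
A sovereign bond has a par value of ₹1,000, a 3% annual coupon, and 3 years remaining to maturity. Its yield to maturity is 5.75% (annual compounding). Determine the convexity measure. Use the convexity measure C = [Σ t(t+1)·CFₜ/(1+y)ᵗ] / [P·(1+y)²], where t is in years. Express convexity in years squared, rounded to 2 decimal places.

10.30

With y = 0.0575:
  t   CF        PV=CF/(1+0.0575)^t    t·PV        t(t+1)·PV
  1        30.00        28.3688        28.3688          56.7376
  2        30.00        26.8263        53.6526         160.9577
  3     1,030.00       870.9558     2,612.8673      10,451.4691
  Σ                    926.1508     2,694.8886      10,669.1644
P = 926.1508.
Convexity = Σ t(t+1)·PV / [P·(1+y)²] = 10,669.1644 / (926.1508 × 1.118306) = 10.30120.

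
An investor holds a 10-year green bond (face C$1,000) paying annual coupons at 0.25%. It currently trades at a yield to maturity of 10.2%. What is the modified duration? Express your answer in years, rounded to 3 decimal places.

Periodic yield y = 0.102. First find Macaulay duration:
  t   CF        PV=CF/(1+0.102)^t    t·PV
  1         2.50         2.2686         2.2686
  2         2.50         2.0586         4.1172
  3         2.50         1.8681         5.6042
  4         2.50         1.6952         6.7807
  5         2.50         1.5383         7.6913
  6         2.50         1.3959         8.3753
  7         2.50         1.2667         8.8668
  8         2.50         1.1494         9.1955
  9         2.50         1.0431         9.3875
  10    1,002.50       379.5495     3,795.4951
  Σ                    393.8333     3,857.7823
P = 393.8333; Macaulay duration = 3,857.7823 / 393.8333 = 9.79547 years.
Modified duration = D_Mac / (1 + y) = 9.79547 / 1.102 = 8.88881 years.

8.889 years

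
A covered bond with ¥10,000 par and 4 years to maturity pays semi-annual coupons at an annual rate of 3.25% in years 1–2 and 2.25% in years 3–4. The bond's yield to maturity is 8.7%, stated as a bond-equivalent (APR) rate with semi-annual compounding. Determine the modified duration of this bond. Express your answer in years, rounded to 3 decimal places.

3.608 years

Periodic yield y = 0.0435. First find Macaulay duration:
  t   CF        PV=CF/(1+0.0435)^t    t·PV
  1       162.50       155.7259       155.7259
  2       162.50       149.2342       298.4685
  3       162.50       143.0132       429.0395
  4       162.50       137.0514       548.2057
  5       112.50        90.9265       454.6323
  6       112.50        87.1360       522.8162
  7       112.50        83.5036       584.5254
  8    10,112.50     7,193.1465    57,545.1723
  Σ                  8,039.7374    60,538.5857
P = 8,039.7374; Macaulay duration = 60,538.5857 / 8,039.7374 = 7.52992 half-year periods = 3.76496 years.
Modified duration = D_Mac / (1 + y) = 3.76496 / 1.0435 = 3.60801 years.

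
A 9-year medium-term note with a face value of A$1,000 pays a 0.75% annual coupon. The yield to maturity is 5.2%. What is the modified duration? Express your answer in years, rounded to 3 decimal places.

8.238 years

Periodic yield y = 0.052. First find Macaulay duration:
  t   CF        PV=CF/(1+0.052)^t    t·PV
  1         7.50         7.1293         7.1293
  2         7.50         6.7769        13.5538
  3         7.50         6.4419        19.3257
  4         7.50         6.1235        24.4939
  5         7.50         5.8208        29.1040
  6         7.50         5.5331        33.1985
  7         7.50         5.2596        36.8171
  8         7.50         4.9996        39.9968
  9     1,007.50       638.4155     5,745.7392
  Σ                    686.5001     5,949.3581
P = 686.5001; Macaulay duration = 5,949.3581 / 686.5001 = 8.66622 years.
Modified duration = D_Mac / (1 + y) = 8.66622 / 1.052 = 8.23785 years.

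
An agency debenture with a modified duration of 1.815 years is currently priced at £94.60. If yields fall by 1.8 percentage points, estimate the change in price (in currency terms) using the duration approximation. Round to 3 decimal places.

+£3.091

Duration approximation: ΔP/P ≈ -D_mod · Δy = -1.815 × (-0.018) = +0.032670.
ΔP ≈ 94.60 × (+0.032670) = +3.090582.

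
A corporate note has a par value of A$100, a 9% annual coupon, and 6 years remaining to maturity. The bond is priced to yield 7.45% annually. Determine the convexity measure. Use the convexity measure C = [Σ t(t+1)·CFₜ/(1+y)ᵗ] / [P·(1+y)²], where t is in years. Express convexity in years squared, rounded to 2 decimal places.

27.84

With y = 0.0745:
  t   CF        PV=CF/(1+0.0745)^t    t·PV        t(t+1)·PV
  1         9.00         8.3760         8.3760          16.7520
  2         9.00         7.7952        15.5905          46.7715
  3         9.00         7.2548        21.7643          87.0572
  4         9.00         6.7518        27.0070         135.0351
  5         9.00         6.2836        31.4181         188.5088
  6       109.00        70.8252       424.9514       2,974.6596
  Σ                    107.2866       529.1073       3,448.7841
P = 107.2866.
Convexity = Σ t(t+1)·PV / [P·(1+y)²] = 3,448.7841 / (107.2866 × 1.154550) = 27.84246.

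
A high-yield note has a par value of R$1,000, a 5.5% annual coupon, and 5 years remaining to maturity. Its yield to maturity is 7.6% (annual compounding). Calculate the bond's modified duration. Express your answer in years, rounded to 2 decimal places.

Periodic yield y = 0.076. First find Macaulay duration:
  t   CF        PV=CF/(1+0.076)^t    t·PV
  1        55.00        51.1152        51.1152
  2        55.00        47.5049        95.0097
  3        55.00        44.1495       132.4485
  4        55.00        41.0311       164.1246
  5     1,055.00       731.4609     3,657.3044
  Σ                    915.2616     4,100.0025
P = 915.2616; Macaulay duration = 4,100.0025 / 915.2616 = 4.47960 years.
Modified duration = D_Mac / (1 + y) = 4.47960 / 1.076 = 4.16319 years.

4.16 years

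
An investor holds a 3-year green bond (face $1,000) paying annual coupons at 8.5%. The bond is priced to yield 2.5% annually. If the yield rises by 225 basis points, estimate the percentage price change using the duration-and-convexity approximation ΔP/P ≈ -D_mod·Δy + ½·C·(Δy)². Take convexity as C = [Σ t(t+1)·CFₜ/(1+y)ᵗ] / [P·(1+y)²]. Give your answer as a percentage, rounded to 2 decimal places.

-5.86%

With y = 0.025:
  t   CF        PV=CF/(1+0.025)^t    t·PV        t(t+1)·PV
  1        85.00        82.9268        82.9268         165.8537
  2        85.00        80.9042       161.8084         485.4253
  3     1,085.00     1,007.5304     3,022.5911      12,090.3643
  Σ                  1,171.3614     3,267.3264      12,741.6433
P = 1,171.3614; D_Mac = 2.78934 yrs; D_mod = 2.72131 yrs; C = 10.35349.
Duration effect: -2.72131 × (+0.0225) = -0.061229
Convexity effect: 0.5 × 10.35349 × (0.0225)² = +0.0026207
ΔP/P ≈ -0.061229 + 0.0026207 = -0.058609 = -5.8609%.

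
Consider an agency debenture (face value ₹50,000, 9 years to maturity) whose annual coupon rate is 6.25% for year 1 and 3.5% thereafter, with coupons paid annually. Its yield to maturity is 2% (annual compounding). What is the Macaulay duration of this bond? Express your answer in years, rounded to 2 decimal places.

Periodic yield y = 0.02. Discount each cash flow and weight by its year:
  t   CF        PV=CF/(1+0.02)^t    t·PV
  1     3,125.00     3,063.7255     3,063.7255
  2     1,750.00     1,682.0454     3,364.0907
  3     1,750.00     1,649.0641     4,947.1923
  4     1,750.00     1,616.7295     6,466.9180
  5     1,750.00     1,585.0289     7,925.1446
  6     1,750.00     1,553.9499     9,323.6995
  7     1,750.00     1,523.4803    10,664.3622
  8     1,750.00     1,493.6081    11,948.8652
  9    51,750.00    43,302.0850   389,718.7651
  Σ                 57,469.7167   447,422.7630
Price P = Σ PV = 57,469.7167.
Macaulay duration = Σ(t·PV) / P = 447,422.7630 / 57,469.7167 = 7.78537 years.

7.79 years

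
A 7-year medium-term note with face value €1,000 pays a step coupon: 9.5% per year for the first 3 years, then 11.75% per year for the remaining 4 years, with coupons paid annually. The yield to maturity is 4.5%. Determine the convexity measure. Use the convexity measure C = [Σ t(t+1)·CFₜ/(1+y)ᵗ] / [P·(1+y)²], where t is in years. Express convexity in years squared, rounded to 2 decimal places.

37.74

With y = 0.045:
  t   CF        PV=CF/(1+0.045)^t    t·PV        t(t+1)·PV
  1        95.00        90.9091        90.9091         181.8182
  2        95.00        86.9943       173.9887         521.9661
  3        95.00        83.2482       249.7445         998.9781
  4       117.50        98.5310       394.1238       1,970.6192
  5       117.50        94.2880       471.4400       2,828.6399
  6       117.50        90.2277       541.3665       3,789.5655
  7     1,117.50       821.1708     5,748.1956      45,985.5649
  Σ                  1,365.3691     7,669.7682      56,277.1518
P = 1,365.3691.
Convexity = Σ t(t+1)·PV / [P·(1+y)²] = 56,277.1518 / (1,365.3691 × 1.092025) = 37.74413.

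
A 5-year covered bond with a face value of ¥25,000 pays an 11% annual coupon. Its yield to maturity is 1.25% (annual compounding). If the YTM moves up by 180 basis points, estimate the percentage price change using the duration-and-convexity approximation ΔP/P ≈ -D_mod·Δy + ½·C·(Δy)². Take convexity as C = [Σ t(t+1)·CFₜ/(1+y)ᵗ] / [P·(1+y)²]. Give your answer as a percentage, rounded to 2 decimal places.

-7.21%

With y = 0.0125:
  t   CF        PV=CF/(1+0.0125)^t    t·PV        t(t+1)·PV
  1     2,750.00     2,716.0494     2,716.0494       5,432.0988
  2     2,750.00     2,682.5179     5,365.0358      16,095.1075
  3     2,750.00     2,649.4004     7,948.2012      31,792.8048
  4     2,750.00     2,616.6918    10,466.7670      52,333.8351
  5    27,750.00    26,078.8135   130,394.0673     782,364.4041
  Σ                 36,743.4729   156,890.1208     888,018.2503
P = 36,743.4729; D_Mac = 4.26988 yrs; D_mod = 4.21716 yrs; C = 23.57500.
Duration effect: -4.21716 × (+0.018) = -0.075909
Convexity effect: 0.5 × 23.57500 × (0.018)² = +0.0038191
ΔP/P ≈ -0.075909 + 0.0038191 = -0.072090 = -7.2090%.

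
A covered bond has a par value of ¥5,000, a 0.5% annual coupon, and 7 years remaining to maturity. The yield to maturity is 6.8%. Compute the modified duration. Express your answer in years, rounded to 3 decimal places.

6.428 years

Periodic yield y = 0.068. First find Macaulay duration:
  t   CF        PV=CF/(1+0.068)^t    t·PV
  1        25.00        23.4082        23.4082
  2        25.00        21.9178        43.8357
  3        25.00        20.5223        61.5669
  4        25.00        19.2156        76.8626
  5        25.00        17.9922        89.9609
  6        25.00        16.8466       101.0797
  7     5,025.00     3,170.5696    22,193.9875
  Σ                  3,290.4725    22,590.7015
P = 3,290.4725; Macaulay duration = 22,590.7015 / 3,290.4725 = 6.86549 years.
Modified duration = D_Mac / (1 + y) = 6.86549 / 1.068 = 6.42836 years.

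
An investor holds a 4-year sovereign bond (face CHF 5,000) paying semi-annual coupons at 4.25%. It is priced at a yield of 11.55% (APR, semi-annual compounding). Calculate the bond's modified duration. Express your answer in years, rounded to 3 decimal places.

Periodic yield y = 0.05775. First find Macaulay duration:
  t   CF        PV=CF/(1+0.05775)^t    t·PV
  1       106.25       100.4491       100.4491
  2       106.25        94.9648       189.9297
  3       106.25        89.7800       269.3401
  4       106.25        84.8783       339.5133
  5       106.25        80.2442       401.2211
  6       106.25        75.8631       455.1788
  7       106.25        71.7212       502.0486
  8     5,106.25     3,258.6506    26,069.2051
  Σ                  3,856.5515    28,326.8857
P = 3,856.5515; Macaulay duration = 28,326.8857 / 3,856.5515 = 7.34513 half-year periods = 3.67257 years.
Modified duration = D_Mac / (1 + y) = 3.67257 / 1.05775 = 3.47206 years.

3.472 years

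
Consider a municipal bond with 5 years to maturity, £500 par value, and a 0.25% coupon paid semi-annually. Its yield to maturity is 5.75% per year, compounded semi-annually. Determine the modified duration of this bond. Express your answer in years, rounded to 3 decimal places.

4.828 years

Periodic yield y = 0.02875. First find Macaulay duration:
  t   CF        PV=CF/(1+0.02875)^t    t·PV
  1        0.625         0.6075         0.6075
  2        0.625         0.5906         1.1811
  3        0.625         0.5741         1.7222
  4        0.625         0.5580         2.2320
  5        0.625         0.5424         2.7121
  6        0.625         0.5273         3.1635
  7        0.625         0.5125         3.5876
  8        0.625         0.4982         3.9856
  9        0.625         0.4843         4.3585
  10     500.625       377.0631     3,770.6312
  Σ                    381.9579     3,794.1813
P = 381.9579; Macaulay duration = 3,794.1813 / 381.9579 = 9.93351 half-year periods = 4.96675 years.
Modified duration = D_Mac / (1 + y) = 4.96675 / 1.02875 = 4.82795 years.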